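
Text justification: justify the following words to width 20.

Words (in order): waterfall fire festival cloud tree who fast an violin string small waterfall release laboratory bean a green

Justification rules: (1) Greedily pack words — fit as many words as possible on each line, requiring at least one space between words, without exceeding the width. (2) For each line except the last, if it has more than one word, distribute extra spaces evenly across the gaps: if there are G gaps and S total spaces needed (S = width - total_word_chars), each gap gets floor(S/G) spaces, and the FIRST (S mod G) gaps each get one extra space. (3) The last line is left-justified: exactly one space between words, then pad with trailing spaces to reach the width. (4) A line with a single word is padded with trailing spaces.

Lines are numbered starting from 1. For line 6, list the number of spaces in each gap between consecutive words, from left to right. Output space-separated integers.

Answer: 3 2

Derivation:
Line 1: ['waterfall', 'fire'] (min_width=14, slack=6)
Line 2: ['festival', 'cloud', 'tree'] (min_width=19, slack=1)
Line 3: ['who', 'fast', 'an', 'violin'] (min_width=18, slack=2)
Line 4: ['string', 'small'] (min_width=12, slack=8)
Line 5: ['waterfall', 'release'] (min_width=17, slack=3)
Line 6: ['laboratory', 'bean', 'a'] (min_width=17, slack=3)
Line 7: ['green'] (min_width=5, slack=15)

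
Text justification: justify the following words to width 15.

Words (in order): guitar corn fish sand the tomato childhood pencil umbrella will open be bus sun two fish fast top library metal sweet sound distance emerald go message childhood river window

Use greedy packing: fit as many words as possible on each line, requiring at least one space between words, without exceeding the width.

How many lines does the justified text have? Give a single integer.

Line 1: ['guitar', 'corn'] (min_width=11, slack=4)
Line 2: ['fish', 'sand', 'the'] (min_width=13, slack=2)
Line 3: ['tomato'] (min_width=6, slack=9)
Line 4: ['childhood'] (min_width=9, slack=6)
Line 5: ['pencil', 'umbrella'] (min_width=15, slack=0)
Line 6: ['will', 'open', 'be'] (min_width=12, slack=3)
Line 7: ['bus', 'sun', 'two'] (min_width=11, slack=4)
Line 8: ['fish', 'fast', 'top'] (min_width=13, slack=2)
Line 9: ['library', 'metal'] (min_width=13, slack=2)
Line 10: ['sweet', 'sound'] (min_width=11, slack=4)
Line 11: ['distance'] (min_width=8, slack=7)
Line 12: ['emerald', 'go'] (min_width=10, slack=5)
Line 13: ['message'] (min_width=7, slack=8)
Line 14: ['childhood', 'river'] (min_width=15, slack=0)
Line 15: ['window'] (min_width=6, slack=9)
Total lines: 15

Answer: 15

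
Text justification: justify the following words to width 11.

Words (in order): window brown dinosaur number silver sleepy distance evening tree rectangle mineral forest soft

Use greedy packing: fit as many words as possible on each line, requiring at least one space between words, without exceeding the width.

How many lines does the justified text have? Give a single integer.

Answer: 12

Derivation:
Line 1: ['window'] (min_width=6, slack=5)
Line 2: ['brown'] (min_width=5, slack=6)
Line 3: ['dinosaur'] (min_width=8, slack=3)
Line 4: ['number'] (min_width=6, slack=5)
Line 5: ['silver'] (min_width=6, slack=5)
Line 6: ['sleepy'] (min_width=6, slack=5)
Line 7: ['distance'] (min_width=8, slack=3)
Line 8: ['evening'] (min_width=7, slack=4)
Line 9: ['tree'] (min_width=4, slack=7)
Line 10: ['rectangle'] (min_width=9, slack=2)
Line 11: ['mineral'] (min_width=7, slack=4)
Line 12: ['forest', 'soft'] (min_width=11, slack=0)
Total lines: 12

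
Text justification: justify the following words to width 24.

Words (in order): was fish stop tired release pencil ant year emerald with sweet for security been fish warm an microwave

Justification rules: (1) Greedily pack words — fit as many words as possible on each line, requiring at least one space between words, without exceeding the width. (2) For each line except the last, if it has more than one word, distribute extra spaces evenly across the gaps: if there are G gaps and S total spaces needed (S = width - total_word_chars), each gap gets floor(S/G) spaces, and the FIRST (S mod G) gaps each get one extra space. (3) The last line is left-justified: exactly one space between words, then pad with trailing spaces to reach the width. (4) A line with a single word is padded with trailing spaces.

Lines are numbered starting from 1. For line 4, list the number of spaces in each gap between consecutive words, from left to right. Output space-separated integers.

Line 1: ['was', 'fish', 'stop', 'tired'] (min_width=19, slack=5)
Line 2: ['release', 'pencil', 'ant', 'year'] (min_width=23, slack=1)
Line 3: ['emerald', 'with', 'sweet', 'for'] (min_width=22, slack=2)
Line 4: ['security', 'been', 'fish', 'warm'] (min_width=23, slack=1)
Line 5: ['an', 'microwave'] (min_width=12, slack=12)

Answer: 2 1 1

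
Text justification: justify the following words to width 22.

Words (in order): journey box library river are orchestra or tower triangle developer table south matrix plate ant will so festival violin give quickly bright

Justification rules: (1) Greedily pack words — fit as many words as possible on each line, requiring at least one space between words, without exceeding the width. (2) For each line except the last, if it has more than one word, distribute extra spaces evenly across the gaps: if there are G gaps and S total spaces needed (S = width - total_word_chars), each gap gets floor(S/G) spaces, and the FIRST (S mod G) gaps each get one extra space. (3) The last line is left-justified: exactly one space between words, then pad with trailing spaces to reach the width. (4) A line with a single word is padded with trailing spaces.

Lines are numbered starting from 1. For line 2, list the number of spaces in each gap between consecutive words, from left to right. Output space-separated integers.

Line 1: ['journey', 'box', 'library'] (min_width=19, slack=3)
Line 2: ['river', 'are', 'orchestra', 'or'] (min_width=22, slack=0)
Line 3: ['tower', 'triangle'] (min_width=14, slack=8)
Line 4: ['developer', 'table', 'south'] (min_width=21, slack=1)
Line 5: ['matrix', 'plate', 'ant', 'will'] (min_width=21, slack=1)
Line 6: ['so', 'festival', 'violin'] (min_width=18, slack=4)
Line 7: ['give', 'quickly', 'bright'] (min_width=19, slack=3)

Answer: 1 1 1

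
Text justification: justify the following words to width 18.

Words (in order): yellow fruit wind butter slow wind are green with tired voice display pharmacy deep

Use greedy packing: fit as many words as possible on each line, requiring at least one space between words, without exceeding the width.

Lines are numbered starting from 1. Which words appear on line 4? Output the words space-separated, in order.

Answer: tired voice

Derivation:
Line 1: ['yellow', 'fruit', 'wind'] (min_width=17, slack=1)
Line 2: ['butter', 'slow', 'wind'] (min_width=16, slack=2)
Line 3: ['are', 'green', 'with'] (min_width=14, slack=4)
Line 4: ['tired', 'voice'] (min_width=11, slack=7)
Line 5: ['display', 'pharmacy'] (min_width=16, slack=2)
Line 6: ['deep'] (min_width=4, slack=14)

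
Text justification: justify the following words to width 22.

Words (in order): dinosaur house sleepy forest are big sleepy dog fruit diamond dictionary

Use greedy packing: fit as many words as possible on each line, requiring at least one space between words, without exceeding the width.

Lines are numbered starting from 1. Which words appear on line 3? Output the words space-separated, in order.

Answer: dog fruit diamond

Derivation:
Line 1: ['dinosaur', 'house', 'sleepy'] (min_width=21, slack=1)
Line 2: ['forest', 'are', 'big', 'sleepy'] (min_width=21, slack=1)
Line 3: ['dog', 'fruit', 'diamond'] (min_width=17, slack=5)
Line 4: ['dictionary'] (min_width=10, slack=12)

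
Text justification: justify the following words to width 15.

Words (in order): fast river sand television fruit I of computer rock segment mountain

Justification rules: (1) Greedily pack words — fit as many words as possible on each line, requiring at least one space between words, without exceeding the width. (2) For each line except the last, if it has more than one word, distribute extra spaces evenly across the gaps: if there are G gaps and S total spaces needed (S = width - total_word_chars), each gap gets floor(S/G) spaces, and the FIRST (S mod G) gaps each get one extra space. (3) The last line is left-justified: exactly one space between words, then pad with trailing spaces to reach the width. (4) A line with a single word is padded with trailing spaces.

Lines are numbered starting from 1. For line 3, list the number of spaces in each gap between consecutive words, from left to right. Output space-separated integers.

Line 1: ['fast', 'river', 'sand'] (min_width=15, slack=0)
Line 2: ['television'] (min_width=10, slack=5)
Line 3: ['fruit', 'I', 'of'] (min_width=10, slack=5)
Line 4: ['computer', 'rock'] (min_width=13, slack=2)
Line 5: ['segment'] (min_width=7, slack=8)
Line 6: ['mountain'] (min_width=8, slack=7)

Answer: 4 3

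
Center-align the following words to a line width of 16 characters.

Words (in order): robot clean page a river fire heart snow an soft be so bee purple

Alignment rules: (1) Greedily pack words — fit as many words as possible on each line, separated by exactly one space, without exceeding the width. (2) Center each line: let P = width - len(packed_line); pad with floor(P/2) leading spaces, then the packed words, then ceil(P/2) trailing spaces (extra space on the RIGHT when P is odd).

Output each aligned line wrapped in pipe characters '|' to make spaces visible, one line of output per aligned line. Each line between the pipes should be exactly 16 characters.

Line 1: ['robot', 'clean', 'page'] (min_width=16, slack=0)
Line 2: ['a', 'river', 'fire'] (min_width=12, slack=4)
Line 3: ['heart', 'snow', 'an'] (min_width=13, slack=3)
Line 4: ['soft', 'be', 'so', 'bee'] (min_width=14, slack=2)
Line 5: ['purple'] (min_width=6, slack=10)

Answer: |robot clean page|
|  a river fire  |
| heart snow an  |
| soft be so bee |
|     purple     |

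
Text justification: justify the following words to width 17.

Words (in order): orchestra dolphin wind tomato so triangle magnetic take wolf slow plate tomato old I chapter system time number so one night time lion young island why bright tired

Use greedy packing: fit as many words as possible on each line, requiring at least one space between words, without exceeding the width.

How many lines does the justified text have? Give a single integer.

Answer: 10

Derivation:
Line 1: ['orchestra', 'dolphin'] (min_width=17, slack=0)
Line 2: ['wind', 'tomato', 'so'] (min_width=14, slack=3)
Line 3: ['triangle', 'magnetic'] (min_width=17, slack=0)
Line 4: ['take', 'wolf', 'slow'] (min_width=14, slack=3)
Line 5: ['plate', 'tomato', 'old'] (min_width=16, slack=1)
Line 6: ['I', 'chapter', 'system'] (min_width=16, slack=1)
Line 7: ['time', 'number', 'so'] (min_width=14, slack=3)
Line 8: ['one', 'night', 'time'] (min_width=14, slack=3)
Line 9: ['lion', 'young', 'island'] (min_width=17, slack=0)
Line 10: ['why', 'bright', 'tired'] (min_width=16, slack=1)
Total lines: 10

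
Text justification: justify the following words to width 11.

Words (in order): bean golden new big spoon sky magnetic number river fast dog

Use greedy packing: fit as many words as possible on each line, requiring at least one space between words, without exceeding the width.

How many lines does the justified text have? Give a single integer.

Answer: 7

Derivation:
Line 1: ['bean', 'golden'] (min_width=11, slack=0)
Line 2: ['new', 'big'] (min_width=7, slack=4)
Line 3: ['spoon', 'sky'] (min_width=9, slack=2)
Line 4: ['magnetic'] (min_width=8, slack=3)
Line 5: ['number'] (min_width=6, slack=5)
Line 6: ['river', 'fast'] (min_width=10, slack=1)
Line 7: ['dog'] (min_width=3, slack=8)
Total lines: 7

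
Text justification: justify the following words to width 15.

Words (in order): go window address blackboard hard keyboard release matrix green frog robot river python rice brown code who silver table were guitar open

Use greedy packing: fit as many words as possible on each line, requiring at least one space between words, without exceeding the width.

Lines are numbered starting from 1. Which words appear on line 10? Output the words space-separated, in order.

Answer: silver table

Derivation:
Line 1: ['go', 'window'] (min_width=9, slack=6)
Line 2: ['address'] (min_width=7, slack=8)
Line 3: ['blackboard', 'hard'] (min_width=15, slack=0)
Line 4: ['keyboard'] (min_width=8, slack=7)
Line 5: ['release', 'matrix'] (min_width=14, slack=1)
Line 6: ['green', 'frog'] (min_width=10, slack=5)
Line 7: ['robot', 'river'] (min_width=11, slack=4)
Line 8: ['python', 'rice'] (min_width=11, slack=4)
Line 9: ['brown', 'code', 'who'] (min_width=14, slack=1)
Line 10: ['silver', 'table'] (min_width=12, slack=3)
Line 11: ['were', 'guitar'] (min_width=11, slack=4)
Line 12: ['open'] (min_width=4, slack=11)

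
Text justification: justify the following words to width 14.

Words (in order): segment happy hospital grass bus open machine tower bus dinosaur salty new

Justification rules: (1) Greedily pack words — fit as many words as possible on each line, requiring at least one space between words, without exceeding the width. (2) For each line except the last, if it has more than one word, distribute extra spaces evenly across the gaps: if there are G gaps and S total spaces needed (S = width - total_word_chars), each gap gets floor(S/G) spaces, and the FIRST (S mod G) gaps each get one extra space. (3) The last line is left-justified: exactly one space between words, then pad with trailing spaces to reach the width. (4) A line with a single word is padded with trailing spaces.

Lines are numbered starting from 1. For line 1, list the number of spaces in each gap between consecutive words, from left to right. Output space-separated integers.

Line 1: ['segment', 'happy'] (min_width=13, slack=1)
Line 2: ['hospital', 'grass'] (min_width=14, slack=0)
Line 3: ['bus', 'open'] (min_width=8, slack=6)
Line 4: ['machine', 'tower'] (min_width=13, slack=1)
Line 5: ['bus', 'dinosaur'] (min_width=12, slack=2)
Line 6: ['salty', 'new'] (min_width=9, slack=5)

Answer: 2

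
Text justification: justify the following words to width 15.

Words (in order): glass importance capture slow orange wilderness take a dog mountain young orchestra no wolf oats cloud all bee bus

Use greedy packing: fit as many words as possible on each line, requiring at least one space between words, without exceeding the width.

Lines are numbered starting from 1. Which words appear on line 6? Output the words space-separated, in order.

Line 1: ['glass'] (min_width=5, slack=10)
Line 2: ['importance'] (min_width=10, slack=5)
Line 3: ['capture', 'slow'] (min_width=12, slack=3)
Line 4: ['orange'] (min_width=6, slack=9)
Line 5: ['wilderness', 'take'] (min_width=15, slack=0)
Line 6: ['a', 'dog', 'mountain'] (min_width=14, slack=1)
Line 7: ['young', 'orchestra'] (min_width=15, slack=0)
Line 8: ['no', 'wolf', 'oats'] (min_width=12, slack=3)
Line 9: ['cloud', 'all', 'bee'] (min_width=13, slack=2)
Line 10: ['bus'] (min_width=3, slack=12)

Answer: a dog mountain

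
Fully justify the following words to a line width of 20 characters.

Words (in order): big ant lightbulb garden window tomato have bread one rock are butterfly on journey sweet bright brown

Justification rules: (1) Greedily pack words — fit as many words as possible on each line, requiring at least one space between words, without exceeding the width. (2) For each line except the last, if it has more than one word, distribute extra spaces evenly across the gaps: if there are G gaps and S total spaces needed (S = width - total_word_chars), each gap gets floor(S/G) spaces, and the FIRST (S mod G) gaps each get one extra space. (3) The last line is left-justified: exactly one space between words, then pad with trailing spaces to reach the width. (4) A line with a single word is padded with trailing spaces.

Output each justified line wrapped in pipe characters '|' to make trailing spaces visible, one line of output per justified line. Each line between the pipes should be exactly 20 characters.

Line 1: ['big', 'ant', 'lightbulb'] (min_width=17, slack=3)
Line 2: ['garden', 'window', 'tomato'] (min_width=20, slack=0)
Line 3: ['have', 'bread', 'one', 'rock'] (min_width=19, slack=1)
Line 4: ['are', 'butterfly', 'on'] (min_width=16, slack=4)
Line 5: ['journey', 'sweet', 'bright'] (min_width=20, slack=0)
Line 6: ['brown'] (min_width=5, slack=15)

Answer: |big   ant  lightbulb|
|garden window tomato|
|have  bread one rock|
|are   butterfly   on|
|journey sweet bright|
|brown               |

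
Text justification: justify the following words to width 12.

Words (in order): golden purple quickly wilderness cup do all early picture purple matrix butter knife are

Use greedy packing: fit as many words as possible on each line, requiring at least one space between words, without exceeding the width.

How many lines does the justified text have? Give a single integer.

Line 1: ['golden'] (min_width=6, slack=6)
Line 2: ['purple'] (min_width=6, slack=6)
Line 3: ['quickly'] (min_width=7, slack=5)
Line 4: ['wilderness'] (min_width=10, slack=2)
Line 5: ['cup', 'do', 'all'] (min_width=10, slack=2)
Line 6: ['early'] (min_width=5, slack=7)
Line 7: ['picture'] (min_width=7, slack=5)
Line 8: ['purple'] (min_width=6, slack=6)
Line 9: ['matrix'] (min_width=6, slack=6)
Line 10: ['butter', 'knife'] (min_width=12, slack=0)
Line 11: ['are'] (min_width=3, slack=9)
Total lines: 11

Answer: 11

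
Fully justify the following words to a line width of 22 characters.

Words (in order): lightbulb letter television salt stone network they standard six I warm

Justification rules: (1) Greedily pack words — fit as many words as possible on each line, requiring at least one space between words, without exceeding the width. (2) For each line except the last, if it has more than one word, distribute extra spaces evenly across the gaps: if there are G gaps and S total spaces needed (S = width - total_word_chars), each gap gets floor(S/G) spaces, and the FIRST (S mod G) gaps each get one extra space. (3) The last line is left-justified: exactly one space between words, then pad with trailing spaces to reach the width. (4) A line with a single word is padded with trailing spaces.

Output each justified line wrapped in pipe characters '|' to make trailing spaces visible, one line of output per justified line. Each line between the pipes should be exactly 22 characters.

Line 1: ['lightbulb', 'letter'] (min_width=16, slack=6)
Line 2: ['television', 'salt', 'stone'] (min_width=21, slack=1)
Line 3: ['network', 'they', 'standard'] (min_width=21, slack=1)
Line 4: ['six', 'I', 'warm'] (min_width=10, slack=12)

Answer: |lightbulb       letter|
|television  salt stone|
|network  they standard|
|six I warm            |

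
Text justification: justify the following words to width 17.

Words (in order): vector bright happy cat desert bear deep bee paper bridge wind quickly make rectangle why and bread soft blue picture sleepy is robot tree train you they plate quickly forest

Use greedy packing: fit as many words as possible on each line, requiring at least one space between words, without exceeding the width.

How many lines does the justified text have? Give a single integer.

Answer: 11

Derivation:
Line 1: ['vector', 'bright'] (min_width=13, slack=4)
Line 2: ['happy', 'cat', 'desert'] (min_width=16, slack=1)
Line 3: ['bear', 'deep', 'bee'] (min_width=13, slack=4)
Line 4: ['paper', 'bridge', 'wind'] (min_width=17, slack=0)
Line 5: ['quickly', 'make'] (min_width=12, slack=5)
Line 6: ['rectangle', 'why', 'and'] (min_width=17, slack=0)
Line 7: ['bread', 'soft', 'blue'] (min_width=15, slack=2)
Line 8: ['picture', 'sleepy', 'is'] (min_width=17, slack=0)
Line 9: ['robot', 'tree', 'train'] (min_width=16, slack=1)
Line 10: ['you', 'they', 'plate'] (min_width=14, slack=3)
Line 11: ['quickly', 'forest'] (min_width=14, slack=3)
Total lines: 11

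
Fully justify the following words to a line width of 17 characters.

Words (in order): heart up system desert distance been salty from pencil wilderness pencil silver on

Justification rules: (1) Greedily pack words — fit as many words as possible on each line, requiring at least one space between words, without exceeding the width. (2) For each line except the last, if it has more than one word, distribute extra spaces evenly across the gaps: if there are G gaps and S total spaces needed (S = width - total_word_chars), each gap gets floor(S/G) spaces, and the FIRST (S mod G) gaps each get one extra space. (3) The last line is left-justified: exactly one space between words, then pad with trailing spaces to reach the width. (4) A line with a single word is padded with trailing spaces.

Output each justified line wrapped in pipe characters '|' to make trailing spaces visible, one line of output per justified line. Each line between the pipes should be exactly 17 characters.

Line 1: ['heart', 'up', 'system'] (min_width=15, slack=2)
Line 2: ['desert', 'distance'] (min_width=15, slack=2)
Line 3: ['been', 'salty', 'from'] (min_width=15, slack=2)
Line 4: ['pencil', 'wilderness'] (min_width=17, slack=0)
Line 5: ['pencil', 'silver', 'on'] (min_width=16, slack=1)

Answer: |heart  up  system|
|desert   distance|
|been  salty  from|
|pencil wilderness|
|pencil silver on |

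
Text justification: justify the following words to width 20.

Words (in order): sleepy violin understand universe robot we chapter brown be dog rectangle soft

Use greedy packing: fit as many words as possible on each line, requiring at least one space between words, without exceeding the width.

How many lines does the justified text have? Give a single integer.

Line 1: ['sleepy', 'violin'] (min_width=13, slack=7)
Line 2: ['understand', 'universe'] (min_width=19, slack=1)
Line 3: ['robot', 'we', 'chapter'] (min_width=16, slack=4)
Line 4: ['brown', 'be', 'dog'] (min_width=12, slack=8)
Line 5: ['rectangle', 'soft'] (min_width=14, slack=6)
Total lines: 5

Answer: 5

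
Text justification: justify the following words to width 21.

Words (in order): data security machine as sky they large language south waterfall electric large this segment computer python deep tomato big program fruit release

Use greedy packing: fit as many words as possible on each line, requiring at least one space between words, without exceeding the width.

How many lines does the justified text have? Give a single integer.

Line 1: ['data', 'security', 'machine'] (min_width=21, slack=0)
Line 2: ['as', 'sky', 'they', 'large'] (min_width=17, slack=4)
Line 3: ['language', 'south'] (min_width=14, slack=7)
Line 4: ['waterfall', 'electric'] (min_width=18, slack=3)
Line 5: ['large', 'this', 'segment'] (min_width=18, slack=3)
Line 6: ['computer', 'python', 'deep'] (min_width=20, slack=1)
Line 7: ['tomato', 'big', 'program'] (min_width=18, slack=3)
Line 8: ['fruit', 'release'] (min_width=13, slack=8)
Total lines: 8

Answer: 8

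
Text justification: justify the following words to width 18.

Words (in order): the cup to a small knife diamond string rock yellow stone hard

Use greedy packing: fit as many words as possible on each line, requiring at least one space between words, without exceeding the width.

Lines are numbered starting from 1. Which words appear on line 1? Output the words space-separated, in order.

Line 1: ['the', 'cup', 'to', 'a', 'small'] (min_width=18, slack=0)
Line 2: ['knife', 'diamond'] (min_width=13, slack=5)
Line 3: ['string', 'rock', 'yellow'] (min_width=18, slack=0)
Line 4: ['stone', 'hard'] (min_width=10, slack=8)

Answer: the cup to a small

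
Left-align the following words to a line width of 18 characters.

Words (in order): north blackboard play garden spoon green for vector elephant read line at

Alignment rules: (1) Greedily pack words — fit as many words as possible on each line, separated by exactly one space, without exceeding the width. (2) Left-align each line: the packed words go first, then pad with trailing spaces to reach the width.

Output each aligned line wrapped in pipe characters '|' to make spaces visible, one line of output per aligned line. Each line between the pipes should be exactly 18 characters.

Answer: |north blackboard  |
|play garden spoon |
|green for vector  |
|elephant read line|
|at                |

Derivation:
Line 1: ['north', 'blackboard'] (min_width=16, slack=2)
Line 2: ['play', 'garden', 'spoon'] (min_width=17, slack=1)
Line 3: ['green', 'for', 'vector'] (min_width=16, slack=2)
Line 4: ['elephant', 'read', 'line'] (min_width=18, slack=0)
Line 5: ['at'] (min_width=2, slack=16)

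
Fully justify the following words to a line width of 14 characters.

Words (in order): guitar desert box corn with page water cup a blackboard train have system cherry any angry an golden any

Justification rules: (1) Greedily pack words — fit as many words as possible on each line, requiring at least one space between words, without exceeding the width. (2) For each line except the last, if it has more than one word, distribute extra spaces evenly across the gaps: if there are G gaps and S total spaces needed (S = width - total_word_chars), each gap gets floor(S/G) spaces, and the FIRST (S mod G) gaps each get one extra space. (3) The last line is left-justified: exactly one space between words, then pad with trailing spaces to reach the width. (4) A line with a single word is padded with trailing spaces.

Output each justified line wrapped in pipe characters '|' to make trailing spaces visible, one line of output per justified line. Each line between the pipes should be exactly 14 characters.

Line 1: ['guitar', 'desert'] (min_width=13, slack=1)
Line 2: ['box', 'corn', 'with'] (min_width=13, slack=1)
Line 3: ['page', 'water', 'cup'] (min_width=14, slack=0)
Line 4: ['a', 'blackboard'] (min_width=12, slack=2)
Line 5: ['train', 'have'] (min_width=10, slack=4)
Line 6: ['system', 'cherry'] (min_width=13, slack=1)
Line 7: ['any', 'angry', 'an'] (min_width=12, slack=2)
Line 8: ['golden', 'any'] (min_width=10, slack=4)

Answer: |guitar  desert|
|box  corn with|
|page water cup|
|a   blackboard|
|train     have|
|system  cherry|
|any  angry  an|
|golden any    |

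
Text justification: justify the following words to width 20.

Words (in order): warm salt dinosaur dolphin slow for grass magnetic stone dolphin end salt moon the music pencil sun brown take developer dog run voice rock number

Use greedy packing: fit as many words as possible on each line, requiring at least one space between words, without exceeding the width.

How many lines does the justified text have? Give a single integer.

Line 1: ['warm', 'salt', 'dinosaur'] (min_width=18, slack=2)
Line 2: ['dolphin', 'slow', 'for'] (min_width=16, slack=4)
Line 3: ['grass', 'magnetic', 'stone'] (min_width=20, slack=0)
Line 4: ['dolphin', 'end', 'salt'] (min_width=16, slack=4)
Line 5: ['moon', 'the', 'music'] (min_width=14, slack=6)
Line 6: ['pencil', 'sun', 'brown'] (min_width=16, slack=4)
Line 7: ['take', 'developer', 'dog'] (min_width=18, slack=2)
Line 8: ['run', 'voice', 'rock'] (min_width=14, slack=6)
Line 9: ['number'] (min_width=6, slack=14)
Total lines: 9

Answer: 9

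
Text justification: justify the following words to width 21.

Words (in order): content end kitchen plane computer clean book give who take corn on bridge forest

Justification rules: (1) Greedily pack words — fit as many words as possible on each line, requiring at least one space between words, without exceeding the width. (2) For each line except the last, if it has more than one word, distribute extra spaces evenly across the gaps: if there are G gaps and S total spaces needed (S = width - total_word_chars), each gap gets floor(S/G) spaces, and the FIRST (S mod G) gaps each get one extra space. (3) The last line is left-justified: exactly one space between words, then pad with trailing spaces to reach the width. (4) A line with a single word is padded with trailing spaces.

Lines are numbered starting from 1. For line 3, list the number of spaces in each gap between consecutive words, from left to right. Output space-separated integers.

Line 1: ['content', 'end', 'kitchen'] (min_width=19, slack=2)
Line 2: ['plane', 'computer', 'clean'] (min_width=20, slack=1)
Line 3: ['book', 'give', 'who', 'take'] (min_width=18, slack=3)
Line 4: ['corn', 'on', 'bridge', 'forest'] (min_width=21, slack=0)

Answer: 2 2 2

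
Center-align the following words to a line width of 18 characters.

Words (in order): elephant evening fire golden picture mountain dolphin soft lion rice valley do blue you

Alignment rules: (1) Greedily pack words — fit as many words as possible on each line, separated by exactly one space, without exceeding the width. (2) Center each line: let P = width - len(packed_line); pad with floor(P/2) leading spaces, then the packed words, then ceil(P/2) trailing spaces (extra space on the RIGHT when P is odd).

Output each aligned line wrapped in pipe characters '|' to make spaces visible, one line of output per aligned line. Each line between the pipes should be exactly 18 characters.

Answer: | elephant evening |
|   fire golden    |
| picture mountain |
|dolphin soft lion |
|  rice valley do  |
|     blue you     |

Derivation:
Line 1: ['elephant', 'evening'] (min_width=16, slack=2)
Line 2: ['fire', 'golden'] (min_width=11, slack=7)
Line 3: ['picture', 'mountain'] (min_width=16, slack=2)
Line 4: ['dolphin', 'soft', 'lion'] (min_width=17, slack=1)
Line 5: ['rice', 'valley', 'do'] (min_width=14, slack=4)
Line 6: ['blue', 'you'] (min_width=8, slack=10)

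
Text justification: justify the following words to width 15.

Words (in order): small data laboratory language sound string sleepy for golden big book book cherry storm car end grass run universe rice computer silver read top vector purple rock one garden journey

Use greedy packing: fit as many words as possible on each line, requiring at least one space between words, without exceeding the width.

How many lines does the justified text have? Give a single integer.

Answer: 14

Derivation:
Line 1: ['small', 'data'] (min_width=10, slack=5)
Line 2: ['laboratory'] (min_width=10, slack=5)
Line 3: ['language', 'sound'] (min_width=14, slack=1)
Line 4: ['string', 'sleepy'] (min_width=13, slack=2)
Line 5: ['for', 'golden', 'big'] (min_width=14, slack=1)
Line 6: ['book', 'book'] (min_width=9, slack=6)
Line 7: ['cherry', 'storm'] (min_width=12, slack=3)
Line 8: ['car', 'end', 'grass'] (min_width=13, slack=2)
Line 9: ['run', 'universe'] (min_width=12, slack=3)
Line 10: ['rice', 'computer'] (min_width=13, slack=2)
Line 11: ['silver', 'read', 'top'] (min_width=15, slack=0)
Line 12: ['vector', 'purple'] (min_width=13, slack=2)
Line 13: ['rock', 'one', 'garden'] (min_width=15, slack=0)
Line 14: ['journey'] (min_width=7, slack=8)
Total lines: 14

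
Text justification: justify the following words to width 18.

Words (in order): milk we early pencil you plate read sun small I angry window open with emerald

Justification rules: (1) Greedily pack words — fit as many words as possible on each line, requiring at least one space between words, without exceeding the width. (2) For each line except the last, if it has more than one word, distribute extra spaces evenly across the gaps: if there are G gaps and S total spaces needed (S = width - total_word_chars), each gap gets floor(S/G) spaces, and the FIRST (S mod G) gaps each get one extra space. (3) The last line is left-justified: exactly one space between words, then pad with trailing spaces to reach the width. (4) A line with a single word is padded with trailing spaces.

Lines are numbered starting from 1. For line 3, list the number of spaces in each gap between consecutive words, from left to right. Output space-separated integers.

Line 1: ['milk', 'we', 'early'] (min_width=13, slack=5)
Line 2: ['pencil', 'you', 'plate'] (min_width=16, slack=2)
Line 3: ['read', 'sun', 'small', 'I'] (min_width=16, slack=2)
Line 4: ['angry', 'window', 'open'] (min_width=17, slack=1)
Line 5: ['with', 'emerald'] (min_width=12, slack=6)

Answer: 2 2 1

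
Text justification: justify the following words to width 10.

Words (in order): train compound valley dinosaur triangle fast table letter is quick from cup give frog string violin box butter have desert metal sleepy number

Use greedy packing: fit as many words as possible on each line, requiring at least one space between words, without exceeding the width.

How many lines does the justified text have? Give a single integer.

Answer: 18

Derivation:
Line 1: ['train'] (min_width=5, slack=5)
Line 2: ['compound'] (min_width=8, slack=2)
Line 3: ['valley'] (min_width=6, slack=4)
Line 4: ['dinosaur'] (min_width=8, slack=2)
Line 5: ['triangle'] (min_width=8, slack=2)
Line 6: ['fast', 'table'] (min_width=10, slack=0)
Line 7: ['letter', 'is'] (min_width=9, slack=1)
Line 8: ['quick', 'from'] (min_width=10, slack=0)
Line 9: ['cup', 'give'] (min_width=8, slack=2)
Line 10: ['frog'] (min_width=4, slack=6)
Line 11: ['string'] (min_width=6, slack=4)
Line 12: ['violin', 'box'] (min_width=10, slack=0)
Line 13: ['butter'] (min_width=6, slack=4)
Line 14: ['have'] (min_width=4, slack=6)
Line 15: ['desert'] (min_width=6, slack=4)
Line 16: ['metal'] (min_width=5, slack=5)
Line 17: ['sleepy'] (min_width=6, slack=4)
Line 18: ['number'] (min_width=6, slack=4)
Total lines: 18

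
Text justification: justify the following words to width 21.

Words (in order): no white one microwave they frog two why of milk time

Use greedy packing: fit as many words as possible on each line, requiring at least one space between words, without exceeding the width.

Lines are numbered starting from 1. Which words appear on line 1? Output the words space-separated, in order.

Line 1: ['no', 'white', 'one'] (min_width=12, slack=9)
Line 2: ['microwave', 'they', 'frog'] (min_width=19, slack=2)
Line 3: ['two', 'why', 'of', 'milk', 'time'] (min_width=20, slack=1)

Answer: no white one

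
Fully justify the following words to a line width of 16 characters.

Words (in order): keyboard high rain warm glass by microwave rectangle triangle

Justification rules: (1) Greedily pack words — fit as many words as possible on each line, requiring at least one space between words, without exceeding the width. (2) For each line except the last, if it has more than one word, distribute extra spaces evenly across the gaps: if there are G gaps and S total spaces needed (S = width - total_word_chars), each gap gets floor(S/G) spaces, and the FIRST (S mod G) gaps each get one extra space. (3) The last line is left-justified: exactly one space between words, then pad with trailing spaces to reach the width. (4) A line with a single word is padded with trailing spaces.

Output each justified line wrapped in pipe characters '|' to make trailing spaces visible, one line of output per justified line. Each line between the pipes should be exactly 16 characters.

Line 1: ['keyboard', 'high'] (min_width=13, slack=3)
Line 2: ['rain', 'warm', 'glass'] (min_width=15, slack=1)
Line 3: ['by', 'microwave'] (min_width=12, slack=4)
Line 4: ['rectangle'] (min_width=9, slack=7)
Line 5: ['triangle'] (min_width=8, slack=8)

Answer: |keyboard    high|
|rain  warm glass|
|by     microwave|
|rectangle       |
|triangle        |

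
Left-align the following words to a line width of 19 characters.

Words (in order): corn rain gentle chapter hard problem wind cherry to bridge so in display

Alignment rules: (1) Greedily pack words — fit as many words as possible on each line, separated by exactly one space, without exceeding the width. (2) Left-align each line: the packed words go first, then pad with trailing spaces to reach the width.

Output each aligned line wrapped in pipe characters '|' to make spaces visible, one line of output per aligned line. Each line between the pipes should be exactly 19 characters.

Answer: |corn rain gentle   |
|chapter hard       |
|problem wind cherry|
|to bridge so in    |
|display            |

Derivation:
Line 1: ['corn', 'rain', 'gentle'] (min_width=16, slack=3)
Line 2: ['chapter', 'hard'] (min_width=12, slack=7)
Line 3: ['problem', 'wind', 'cherry'] (min_width=19, slack=0)
Line 4: ['to', 'bridge', 'so', 'in'] (min_width=15, slack=4)
Line 5: ['display'] (min_width=7, slack=12)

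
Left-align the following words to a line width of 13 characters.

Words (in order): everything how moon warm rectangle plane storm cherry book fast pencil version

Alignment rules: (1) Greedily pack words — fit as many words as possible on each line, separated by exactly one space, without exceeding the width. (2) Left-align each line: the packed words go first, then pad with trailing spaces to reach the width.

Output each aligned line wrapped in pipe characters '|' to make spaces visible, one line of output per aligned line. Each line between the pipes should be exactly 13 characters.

Line 1: ['everything'] (min_width=10, slack=3)
Line 2: ['how', 'moon', 'warm'] (min_width=13, slack=0)
Line 3: ['rectangle'] (min_width=9, slack=4)
Line 4: ['plane', 'storm'] (min_width=11, slack=2)
Line 5: ['cherry', 'book'] (min_width=11, slack=2)
Line 6: ['fast', 'pencil'] (min_width=11, slack=2)
Line 7: ['version'] (min_width=7, slack=6)

Answer: |everything   |
|how moon warm|
|rectangle    |
|plane storm  |
|cherry book  |
|fast pencil  |
|version      |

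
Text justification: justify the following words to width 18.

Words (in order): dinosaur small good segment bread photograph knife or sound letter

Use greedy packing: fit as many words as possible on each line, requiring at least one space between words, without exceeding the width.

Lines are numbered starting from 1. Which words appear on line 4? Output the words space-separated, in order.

Answer: or sound letter

Derivation:
Line 1: ['dinosaur', 'small'] (min_width=14, slack=4)
Line 2: ['good', 'segment', 'bread'] (min_width=18, slack=0)
Line 3: ['photograph', 'knife'] (min_width=16, slack=2)
Line 4: ['or', 'sound', 'letter'] (min_width=15, slack=3)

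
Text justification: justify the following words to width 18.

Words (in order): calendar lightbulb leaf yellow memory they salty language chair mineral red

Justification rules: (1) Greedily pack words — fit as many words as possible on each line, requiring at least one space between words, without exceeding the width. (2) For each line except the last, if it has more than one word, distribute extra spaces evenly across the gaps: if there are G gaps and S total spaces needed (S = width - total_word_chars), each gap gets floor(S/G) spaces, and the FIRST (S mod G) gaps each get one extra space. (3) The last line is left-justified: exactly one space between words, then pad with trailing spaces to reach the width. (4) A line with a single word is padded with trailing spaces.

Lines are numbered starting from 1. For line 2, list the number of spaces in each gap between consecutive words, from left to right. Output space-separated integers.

Answer: 1 1

Derivation:
Line 1: ['calendar', 'lightbulb'] (min_width=18, slack=0)
Line 2: ['leaf', 'yellow', 'memory'] (min_width=18, slack=0)
Line 3: ['they', 'salty'] (min_width=10, slack=8)
Line 4: ['language', 'chair'] (min_width=14, slack=4)
Line 5: ['mineral', 'red'] (min_width=11, slack=7)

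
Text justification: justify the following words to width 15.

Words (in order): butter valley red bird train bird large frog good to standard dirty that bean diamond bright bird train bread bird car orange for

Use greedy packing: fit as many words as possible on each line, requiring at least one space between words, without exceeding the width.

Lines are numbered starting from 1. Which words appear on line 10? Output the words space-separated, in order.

Line 1: ['butter', 'valley'] (min_width=13, slack=2)
Line 2: ['red', 'bird', 'train'] (min_width=14, slack=1)
Line 3: ['bird', 'large', 'frog'] (min_width=15, slack=0)
Line 4: ['good', 'to'] (min_width=7, slack=8)
Line 5: ['standard', 'dirty'] (min_width=14, slack=1)
Line 6: ['that', 'bean'] (min_width=9, slack=6)
Line 7: ['diamond', 'bright'] (min_width=14, slack=1)
Line 8: ['bird', 'train'] (min_width=10, slack=5)
Line 9: ['bread', 'bird', 'car'] (min_width=14, slack=1)
Line 10: ['orange', 'for'] (min_width=10, slack=5)

Answer: orange for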